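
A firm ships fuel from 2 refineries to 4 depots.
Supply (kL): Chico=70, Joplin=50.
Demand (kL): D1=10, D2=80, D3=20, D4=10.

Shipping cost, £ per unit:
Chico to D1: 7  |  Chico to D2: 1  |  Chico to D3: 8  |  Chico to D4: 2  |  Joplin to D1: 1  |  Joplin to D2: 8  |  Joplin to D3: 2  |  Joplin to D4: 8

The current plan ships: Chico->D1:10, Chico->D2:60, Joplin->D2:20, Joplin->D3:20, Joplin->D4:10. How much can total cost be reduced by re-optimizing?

130

Current plan cost = 10·7 + 60·1 + 20·8 + 20·2 + 10·8 = £410.
Optimal plan:
  Chico->D2: 70 kL
  Joplin->D1: 10 kL
  Joplin->D2: 10 kL
  Joplin->D3: 20 kL
  Joplin->D4: 10 kL
Optimal cost = £280.
Saving = 410 − 280 = £130.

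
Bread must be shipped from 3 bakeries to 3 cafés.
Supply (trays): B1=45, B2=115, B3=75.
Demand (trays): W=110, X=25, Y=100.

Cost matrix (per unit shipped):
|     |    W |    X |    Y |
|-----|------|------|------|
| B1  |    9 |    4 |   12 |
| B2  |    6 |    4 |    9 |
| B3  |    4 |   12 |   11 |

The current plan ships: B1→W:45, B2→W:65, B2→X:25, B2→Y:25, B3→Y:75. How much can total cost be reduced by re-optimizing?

Current plan cost = 45·9 + 65·6 + 25·4 + 25·9 + 75·11 = 1945.
Optimal plan:
  B1->X: 25 × 4 = 100
  B1->Y: 20 × 12 = 240
  B2->W: 35 × 6 = 210
  B2->Y: 80 × 9 = 720
  B3->W: 75 × 4 = 300
Optimal cost = 1570.
Saving = 1945 − 1570 = 375.

375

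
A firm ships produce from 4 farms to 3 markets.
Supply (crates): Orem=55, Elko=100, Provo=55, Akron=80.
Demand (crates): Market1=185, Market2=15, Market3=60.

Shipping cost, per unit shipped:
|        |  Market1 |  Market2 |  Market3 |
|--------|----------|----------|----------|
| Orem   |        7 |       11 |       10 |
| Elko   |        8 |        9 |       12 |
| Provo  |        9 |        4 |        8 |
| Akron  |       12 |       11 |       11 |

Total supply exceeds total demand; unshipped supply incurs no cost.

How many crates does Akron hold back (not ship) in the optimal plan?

30

Minimum-cost shipments:
  Orem->Market1: 55 × 7 = 385
  Elko->Market1: 100 × 8 = 800
  Provo->Market2: 15 × 4 = 60
  Provo->Market3: 40 × 8 = 320
  Akron->Market1: 30 × 12 = 360
  Akron->Market3: 20 × 11 = 220
Total cost = 2145.
Akron ships 50 of its 80, leaving 30.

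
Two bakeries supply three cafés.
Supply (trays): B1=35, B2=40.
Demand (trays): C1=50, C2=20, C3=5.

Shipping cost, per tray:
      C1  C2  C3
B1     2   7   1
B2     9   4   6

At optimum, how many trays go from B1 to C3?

0

Solving gives:
  B1->C1: 35 × 2 = 70
  B2->C1: 15 × 9 = 135
  B2->C2: 20 × 4 = 80
  B2->C3: 5 × 6 = 30
Total cost = 315.
The route B1→C3 is not used.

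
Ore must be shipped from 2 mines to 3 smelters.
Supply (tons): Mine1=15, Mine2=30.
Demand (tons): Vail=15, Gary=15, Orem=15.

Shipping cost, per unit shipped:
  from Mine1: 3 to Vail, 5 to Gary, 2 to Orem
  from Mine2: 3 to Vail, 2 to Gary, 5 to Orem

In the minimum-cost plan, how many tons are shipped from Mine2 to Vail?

15

The minimum-cost plan:
  Mine1->Orem: 15 × 2 = 30
  Mine2->Vail: 15 × 3 = 45
  Mine2->Gary: 15 × 2 = 30
Total cost = 105.
So Mine2→Vail carries 15 tons.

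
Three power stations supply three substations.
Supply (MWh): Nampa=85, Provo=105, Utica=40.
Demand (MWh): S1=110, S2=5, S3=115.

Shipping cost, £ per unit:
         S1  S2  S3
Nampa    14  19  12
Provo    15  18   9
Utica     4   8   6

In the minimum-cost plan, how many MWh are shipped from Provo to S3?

105

Optimal shipments:
  Nampa to S1: 75 × £14 = £1050
  Nampa to S3: 10 × £12 = £120
  Provo to S3: 105 × £9 = £945
  Utica to S1: 35 × £4 = £140
  Utica to S2: 5 × £8 = £40
Total cost = £2295.
So Provo→S3 carries 105 MWh.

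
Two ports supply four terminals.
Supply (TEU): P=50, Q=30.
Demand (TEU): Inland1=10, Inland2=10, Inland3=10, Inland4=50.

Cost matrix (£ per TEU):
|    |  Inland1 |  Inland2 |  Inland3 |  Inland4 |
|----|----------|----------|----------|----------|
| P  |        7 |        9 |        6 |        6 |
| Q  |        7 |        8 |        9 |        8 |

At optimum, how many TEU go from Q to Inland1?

10

Optimal shipments:
  P→Inland3: 10 × £6 = £60
  P→Inland4: 40 × £6 = £240
  Q→Inland1: 10 × £7 = £70
  Q→Inland2: 10 × £8 = £80
  Q→Inland4: 10 × £8 = £80
Total cost = £530.
So Q→Inland1 carries 10 TEU.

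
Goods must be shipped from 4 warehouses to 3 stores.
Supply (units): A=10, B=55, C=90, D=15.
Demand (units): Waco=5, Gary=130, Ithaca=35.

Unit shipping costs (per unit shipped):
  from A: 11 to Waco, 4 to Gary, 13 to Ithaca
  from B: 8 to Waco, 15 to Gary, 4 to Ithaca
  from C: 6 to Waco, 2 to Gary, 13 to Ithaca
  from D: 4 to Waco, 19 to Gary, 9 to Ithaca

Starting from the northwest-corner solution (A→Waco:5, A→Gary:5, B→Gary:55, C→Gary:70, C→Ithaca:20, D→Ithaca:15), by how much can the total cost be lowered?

Current plan cost = 5·11 + 5·4 + 55·15 + 70·2 + 20·13 + 15·9 = 1435.
Optimal plan:
  A→Gary: 10 units
  B→Gary: 20 units
  B→Ithaca: 35 units
  C→Gary: 90 units
  D→Waco: 5 units
  D→Gary: 10 units
Optimal cost = 870.
Saving = 1435 − 870 = 565.

565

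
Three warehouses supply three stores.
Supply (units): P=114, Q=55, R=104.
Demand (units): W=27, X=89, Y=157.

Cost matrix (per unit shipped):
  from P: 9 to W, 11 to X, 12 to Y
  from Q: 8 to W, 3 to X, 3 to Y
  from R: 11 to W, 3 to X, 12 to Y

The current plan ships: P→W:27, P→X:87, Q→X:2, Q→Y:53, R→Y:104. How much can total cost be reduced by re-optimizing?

714

Current plan cost = 27·9 + 87·11 + 2·3 + 53·3 + 104·12 = 2613.
Optimal plan:
  P->W: 27 × 9 = 243
  P->Y: 87 × 12 = 1044
  Q->Y: 55 × 3 = 165
  R->X: 89 × 3 = 267
  R->Y: 15 × 12 = 180
Optimal cost = 1899.
Saving = 2613 − 1899 = 714.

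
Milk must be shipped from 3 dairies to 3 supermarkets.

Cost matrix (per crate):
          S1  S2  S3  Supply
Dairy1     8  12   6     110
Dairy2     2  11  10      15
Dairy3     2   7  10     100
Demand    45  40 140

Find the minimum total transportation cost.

One minimum-cost allocation:
  Dairy1–S3: 110 × 6 = 660
  Dairy2–S3: 15 × 10 = 150
  Dairy3–S1: 45 × 2 = 90
  Dairy3–S2: 40 × 7 = 280
  Dairy3–S3: 15 × 10 = 150
Total = 660 + 150 + 90 + 280 + 150 = 1330.

1330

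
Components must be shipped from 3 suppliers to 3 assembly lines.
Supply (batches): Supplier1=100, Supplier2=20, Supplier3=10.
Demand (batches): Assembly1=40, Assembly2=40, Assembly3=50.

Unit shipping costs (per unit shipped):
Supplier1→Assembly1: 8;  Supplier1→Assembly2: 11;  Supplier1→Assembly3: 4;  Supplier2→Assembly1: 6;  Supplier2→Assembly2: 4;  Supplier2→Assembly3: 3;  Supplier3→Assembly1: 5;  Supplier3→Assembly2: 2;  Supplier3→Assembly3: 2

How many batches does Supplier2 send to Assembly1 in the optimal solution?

0

The minimum-cost plan:
  Supplier1→Assembly1: 40 × 8 = 320
  Supplier1→Assembly2: 10 × 11 = 110
  Supplier1→Assembly3: 50 × 4 = 200
  Supplier2→Assembly2: 20 × 4 = 80
  Supplier3→Assembly2: 10 × 2 = 20
Total cost = 730.
The route Supplier2→Assembly1 is not used.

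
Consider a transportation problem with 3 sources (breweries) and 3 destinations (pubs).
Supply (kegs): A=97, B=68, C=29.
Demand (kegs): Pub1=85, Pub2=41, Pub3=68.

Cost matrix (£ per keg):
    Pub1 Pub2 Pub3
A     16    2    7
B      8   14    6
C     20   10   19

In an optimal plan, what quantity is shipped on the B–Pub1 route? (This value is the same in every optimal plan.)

Optimal shipments:
  A–Pub2: 29 × £2 = £58
  A–Pub3: 68 × £7 = £476
  B–Pub1: 68 × £8 = £544
  C–Pub1: 17 × £20 = £340
  C–Pub2: 12 × £10 = £120
Total cost = £1538.
So B→Pub1 carries 68 kegs.

68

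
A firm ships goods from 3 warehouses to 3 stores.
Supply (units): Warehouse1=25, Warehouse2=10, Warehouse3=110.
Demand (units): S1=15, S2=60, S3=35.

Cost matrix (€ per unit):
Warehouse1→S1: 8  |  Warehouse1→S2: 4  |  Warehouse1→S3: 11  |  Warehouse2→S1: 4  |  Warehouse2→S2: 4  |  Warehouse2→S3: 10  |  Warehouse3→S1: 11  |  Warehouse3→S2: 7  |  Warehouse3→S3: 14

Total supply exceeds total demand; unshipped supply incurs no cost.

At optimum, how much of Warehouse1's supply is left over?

0

An optimal plan:
  Warehouse1->S2: 25 units
  Warehouse2->S1: 10 units
  Warehouse3->S1: 5 units
  Warehouse3->S2: 35 units
  Warehouse3->S3: 35 units
Total cost = €930.
Warehouse1 ships 25 of its 25, leaving 0.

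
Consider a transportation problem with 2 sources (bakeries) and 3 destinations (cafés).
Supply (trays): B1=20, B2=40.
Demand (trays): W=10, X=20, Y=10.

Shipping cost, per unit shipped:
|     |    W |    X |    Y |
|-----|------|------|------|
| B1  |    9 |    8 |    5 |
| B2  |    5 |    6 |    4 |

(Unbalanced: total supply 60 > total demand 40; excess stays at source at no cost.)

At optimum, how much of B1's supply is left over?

Minimum-cost shipments:
  B2→W: 10 × 5 = 50
  B2→X: 20 × 6 = 120
  B2→Y: 10 × 4 = 40
Total cost = 210.
B1 ships 0 of its 20, leaving 20.

20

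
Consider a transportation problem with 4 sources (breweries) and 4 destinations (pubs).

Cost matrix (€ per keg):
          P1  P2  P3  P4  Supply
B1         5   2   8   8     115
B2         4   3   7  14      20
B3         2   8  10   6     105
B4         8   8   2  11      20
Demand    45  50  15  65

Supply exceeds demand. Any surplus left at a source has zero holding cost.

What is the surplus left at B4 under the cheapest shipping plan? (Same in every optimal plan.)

An optimal plan:
  B1–P2: 50 × €2 = €100
  B1–P4: 5 × €8 = €40
  B3–P1: 45 × €2 = €90
  B3–P4: 60 × €6 = €360
  B4–P3: 15 × €2 = €30
Total cost = €620.
B4 ships 15 of its 20, leaving 5.

5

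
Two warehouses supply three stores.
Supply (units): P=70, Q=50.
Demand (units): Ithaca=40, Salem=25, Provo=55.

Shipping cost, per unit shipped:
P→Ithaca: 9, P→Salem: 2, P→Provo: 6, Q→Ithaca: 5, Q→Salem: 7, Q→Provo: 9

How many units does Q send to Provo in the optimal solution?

Optimal shipments:
  P to Salem: 25 × 2 = 50
  P to Provo: 45 × 6 = 270
  Q to Ithaca: 40 × 5 = 200
  Q to Provo: 10 × 9 = 90
Total cost = 610.
So Q→Provo carries 10 units.

10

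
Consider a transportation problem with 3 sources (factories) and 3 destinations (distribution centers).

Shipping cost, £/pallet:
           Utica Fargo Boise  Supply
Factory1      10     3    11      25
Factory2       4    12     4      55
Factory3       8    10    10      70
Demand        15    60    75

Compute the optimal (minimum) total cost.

965

One minimum-cost allocation:
  Factory1→Fargo: 25 × £3 = £75
  Factory2→Boise: 55 × £4 = £220
  Factory3→Utica: 15 × £8 = £120
  Factory3→Fargo: 35 × £10 = £350
  Factory3→Boise: 20 × £10 = £200
Total = 75 + 220 + 120 + 350 + 200 = £965.
(Supply check: Factory1 ships 25; Factory2 ships 55; Factory3 ships 70.)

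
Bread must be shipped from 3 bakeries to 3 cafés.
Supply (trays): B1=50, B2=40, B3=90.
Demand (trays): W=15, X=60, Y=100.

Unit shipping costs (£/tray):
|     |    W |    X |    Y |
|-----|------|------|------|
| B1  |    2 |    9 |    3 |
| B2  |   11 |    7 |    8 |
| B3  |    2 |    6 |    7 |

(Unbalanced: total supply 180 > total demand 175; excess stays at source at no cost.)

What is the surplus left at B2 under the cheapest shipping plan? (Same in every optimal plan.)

Minimum-cost shipments:
  B1–Y: 50 × £3 = £150
  B2–X: 35 × £7 = £245
  B3–W: 15 × £2 = £30
  B3–X: 25 × £6 = £150
  B3–Y: 50 × £7 = £350
Total cost = £925.
B2 ships 35 of its 40, leaving 5.

5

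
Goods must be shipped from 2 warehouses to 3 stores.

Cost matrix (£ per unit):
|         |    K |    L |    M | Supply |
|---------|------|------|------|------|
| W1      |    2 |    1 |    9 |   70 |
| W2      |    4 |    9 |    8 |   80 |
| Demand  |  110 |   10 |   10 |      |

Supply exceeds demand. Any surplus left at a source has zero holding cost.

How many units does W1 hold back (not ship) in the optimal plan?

0

Minimum-cost shipments:
  W1–K: 60 × £2 = £120
  W1–L: 10 × £1 = £10
  W2–K: 50 × £4 = £200
  W2–M: 10 × £8 = £80
Total cost = £410.
W1 ships 70 of its 70, leaving 0.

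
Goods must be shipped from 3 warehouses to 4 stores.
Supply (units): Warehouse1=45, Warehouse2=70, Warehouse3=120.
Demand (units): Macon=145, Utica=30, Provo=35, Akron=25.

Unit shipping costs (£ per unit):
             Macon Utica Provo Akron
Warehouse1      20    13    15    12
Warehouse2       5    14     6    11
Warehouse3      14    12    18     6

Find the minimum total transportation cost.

One minimum-cost allocation:
  Warehouse1–Utica: 10 × £13 = £130
  Warehouse1–Provo: 35 × £15 = £525
  Warehouse2–Macon: 70 × £5 = £350
  Warehouse3–Macon: 75 × £14 = £1050
  Warehouse3–Utica: 20 × £12 = £240
  Warehouse3–Akron: 25 × £6 = £150
Total = 130 + 525 + 350 + 1050 + 240 + 150 = £2445.
(Supply check: Warehouse1 ships 45; Warehouse2 ships 70; Warehouse3 ships 120.)

2445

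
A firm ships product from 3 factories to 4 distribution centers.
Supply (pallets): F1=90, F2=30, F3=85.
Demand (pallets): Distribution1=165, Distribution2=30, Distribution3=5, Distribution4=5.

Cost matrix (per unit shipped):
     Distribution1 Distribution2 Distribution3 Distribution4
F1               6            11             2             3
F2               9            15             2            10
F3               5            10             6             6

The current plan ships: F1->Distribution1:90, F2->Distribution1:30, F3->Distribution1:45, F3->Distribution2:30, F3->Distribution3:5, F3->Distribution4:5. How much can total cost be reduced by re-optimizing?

60

Current plan cost = 90·6 + 30·9 + 45·5 + 30·10 + 5·6 + 5·6 = 1395.
Optimal plan:
  F1 to Distribution1: 55 pallets
  F1 to Distribution2: 30 pallets
  F1 to Distribution4: 5 pallets
  F2 to Distribution1: 25 pallets
  F2 to Distribution3: 5 pallets
  F3 to Distribution1: 85 pallets
Optimal cost = 1335.
Saving = 1395 − 1335 = 60.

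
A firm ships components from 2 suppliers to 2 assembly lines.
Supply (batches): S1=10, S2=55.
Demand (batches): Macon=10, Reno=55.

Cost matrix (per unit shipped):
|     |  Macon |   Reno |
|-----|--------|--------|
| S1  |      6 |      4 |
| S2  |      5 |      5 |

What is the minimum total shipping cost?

315

One minimum-cost allocation:
  S1→Reno: 10 × 4 = 40
  S2→Macon: 10 × 5 = 50
  S2→Reno: 45 × 5 = 225
Total = 40 + 50 + 225 = 315.
(Supply check: S1 ships 10; S2 ships 55.)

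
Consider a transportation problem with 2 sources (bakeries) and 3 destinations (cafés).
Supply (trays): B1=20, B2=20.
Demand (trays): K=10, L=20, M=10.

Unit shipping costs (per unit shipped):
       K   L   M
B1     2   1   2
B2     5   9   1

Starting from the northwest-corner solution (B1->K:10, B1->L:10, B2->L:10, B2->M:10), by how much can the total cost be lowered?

50

Current plan cost = 10·2 + 10·1 + 10·9 + 10·1 = 130.
Optimal plan:
  B1 to L: 20 × 1 = 20
  B2 to K: 10 × 5 = 50
  B2 to M: 10 × 1 = 10
Optimal cost = 80.
Saving = 130 − 80 = 50.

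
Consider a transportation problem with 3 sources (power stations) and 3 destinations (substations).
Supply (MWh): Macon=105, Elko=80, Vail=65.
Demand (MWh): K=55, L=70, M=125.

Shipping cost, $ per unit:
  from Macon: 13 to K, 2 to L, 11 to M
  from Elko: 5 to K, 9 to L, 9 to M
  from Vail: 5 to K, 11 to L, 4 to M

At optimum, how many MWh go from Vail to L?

Solving gives:
  Macon to L: 70 MWh
  Macon to M: 35 MWh
  Elko to K: 55 MWh
  Elko to M: 25 MWh
  Vail to M: 65 MWh
Total cost = $1285.
The route Vail→L is not used.

0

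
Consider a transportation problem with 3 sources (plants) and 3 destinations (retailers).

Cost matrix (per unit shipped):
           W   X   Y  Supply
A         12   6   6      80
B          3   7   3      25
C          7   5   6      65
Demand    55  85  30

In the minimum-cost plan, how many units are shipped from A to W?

Solving gives:
  A to X: 50 × 6 = 300
  A to Y: 30 × 6 = 180
  B to W: 25 × 3 = 75
  C to W: 30 × 7 = 210
  C to X: 35 × 5 = 175
Total cost = 940.
The route A→W is not used.

0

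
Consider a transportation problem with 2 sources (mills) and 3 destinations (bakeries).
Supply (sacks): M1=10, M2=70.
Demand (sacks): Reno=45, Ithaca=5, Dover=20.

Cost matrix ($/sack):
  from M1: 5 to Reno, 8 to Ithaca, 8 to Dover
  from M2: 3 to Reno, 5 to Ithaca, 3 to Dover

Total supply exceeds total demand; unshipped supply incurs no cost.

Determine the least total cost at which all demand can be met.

220

Optimal allocation:
  M2->Reno: 45 × $3 = $135
  M2->Ithaca: 5 × $5 = $25
  M2->Dover: 20 × $3 = $60
Total = 135 + 25 + 60 = $220.
(Supply check: M1 ships 0; M2 ships 70.)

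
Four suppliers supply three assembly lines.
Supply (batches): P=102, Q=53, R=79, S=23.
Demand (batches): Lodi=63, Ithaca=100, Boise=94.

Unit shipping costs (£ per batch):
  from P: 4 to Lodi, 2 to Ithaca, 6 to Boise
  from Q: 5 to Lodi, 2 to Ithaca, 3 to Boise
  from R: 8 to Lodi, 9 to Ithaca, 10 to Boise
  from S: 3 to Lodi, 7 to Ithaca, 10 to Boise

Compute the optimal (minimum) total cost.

1150

Optimal allocation:
  P to Ithaca: 100 × £2 = £200
  P to Boise: 2 × £6 = £12
  Q to Boise: 53 × £3 = £159
  R to Lodi: 40 × £8 = £320
  R to Boise: 39 × £10 = £390
  S to Lodi: 23 × £3 = £69
Total = 200 + 12 + 159 + 320 + 390 + 69 = £1150.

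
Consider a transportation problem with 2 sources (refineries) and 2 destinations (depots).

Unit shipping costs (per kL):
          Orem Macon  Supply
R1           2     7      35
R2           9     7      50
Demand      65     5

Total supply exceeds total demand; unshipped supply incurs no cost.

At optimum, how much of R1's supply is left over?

0

An optimal plan:
  R1 to Orem: 35 × 2 = 70
  R2 to Orem: 30 × 9 = 270
  R2 to Macon: 5 × 7 = 35
Total cost = 375.
R1 ships 35 of its 35, leaving 0.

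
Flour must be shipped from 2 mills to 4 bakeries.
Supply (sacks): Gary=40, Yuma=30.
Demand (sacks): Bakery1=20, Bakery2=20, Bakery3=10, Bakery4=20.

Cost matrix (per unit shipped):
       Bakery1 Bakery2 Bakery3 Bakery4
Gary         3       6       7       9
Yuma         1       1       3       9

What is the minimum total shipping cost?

An optimal shipping plan:
  Gary–Bakery1: 20 × 3 = 60
  Gary–Bakery4: 20 × 9 = 180
  Yuma–Bakery2: 20 × 1 = 20
  Yuma–Bakery3: 10 × 3 = 30
Total = 60 + 180 + 20 + 30 = 290.
(Supply check: Gary ships 40; Yuma ships 30.)

290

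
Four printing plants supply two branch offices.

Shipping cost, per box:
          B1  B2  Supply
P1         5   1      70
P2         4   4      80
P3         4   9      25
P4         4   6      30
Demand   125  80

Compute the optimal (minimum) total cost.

610

Optimal allocation:
  P1–B2: 70 boxes
  P2–B1: 70 boxes
  P2–B2: 10 boxes
  P3–B1: 25 boxes
  P4–B1: 30 boxes
Total cost = 610.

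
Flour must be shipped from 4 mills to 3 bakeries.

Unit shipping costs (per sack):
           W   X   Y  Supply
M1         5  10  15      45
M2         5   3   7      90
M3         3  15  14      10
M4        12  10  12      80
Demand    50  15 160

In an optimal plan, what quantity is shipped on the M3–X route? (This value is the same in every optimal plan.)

Optimal shipments:
  M1–W: 40 × 5 = 200
  M1–X: 5 × 10 = 50
  M2–X: 10 × 3 = 30
  M2–Y: 80 × 7 = 560
  M3–W: 10 × 3 = 30
  M4–Y: 80 × 12 = 960
Total cost = 1830.
The route M3→X is not used.

0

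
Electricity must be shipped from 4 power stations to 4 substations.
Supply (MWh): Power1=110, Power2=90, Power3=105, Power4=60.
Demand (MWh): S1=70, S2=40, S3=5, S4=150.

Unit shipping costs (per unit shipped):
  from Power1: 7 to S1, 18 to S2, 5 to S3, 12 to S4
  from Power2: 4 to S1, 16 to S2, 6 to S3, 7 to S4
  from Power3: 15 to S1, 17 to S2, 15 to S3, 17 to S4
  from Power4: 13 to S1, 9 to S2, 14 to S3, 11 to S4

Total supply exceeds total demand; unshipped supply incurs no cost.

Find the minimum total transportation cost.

2230

An optimal shipping plan:
  Power1–S1: 70 × 7 = 490
  Power1–S3: 5 × 5 = 25
  Power1–S4: 35 × 12 = 420
  Power2–S4: 90 × 7 = 630
  Power3–S4: 5 × 17 = 85
  Power4–S2: 40 × 9 = 360
  Power4–S4: 20 × 11 = 220
Total = 490 + 25 + 420 + 630 + 85 + 360 + 220 = 2230.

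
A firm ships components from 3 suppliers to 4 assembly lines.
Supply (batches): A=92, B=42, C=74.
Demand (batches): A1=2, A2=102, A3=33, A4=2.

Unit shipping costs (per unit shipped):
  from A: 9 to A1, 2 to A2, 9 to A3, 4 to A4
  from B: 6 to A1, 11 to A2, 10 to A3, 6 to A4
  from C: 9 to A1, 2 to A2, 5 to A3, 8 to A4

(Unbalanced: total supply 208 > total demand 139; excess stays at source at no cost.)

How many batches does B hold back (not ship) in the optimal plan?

40

An optimal plan:
  A–A2: 90 × 2 = 180
  A–A4: 2 × 4 = 8
  B–A1: 2 × 6 = 12
  C–A2: 12 × 2 = 24
  C–A3: 33 × 5 = 165
Total cost = 389.
B ships 2 of its 42, leaving 40.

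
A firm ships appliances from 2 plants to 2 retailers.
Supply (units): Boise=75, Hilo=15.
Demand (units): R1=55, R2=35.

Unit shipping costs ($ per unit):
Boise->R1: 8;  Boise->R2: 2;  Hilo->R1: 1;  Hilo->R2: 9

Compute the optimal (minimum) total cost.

Optimal allocation:
  Boise→R1: 40 × $8 = $320
  Boise→R2: 35 × $2 = $70
  Hilo→R1: 15 × $1 = $15
Total = 320 + 70 + 15 = $405.
(Supply check: Boise ships 75; Hilo ships 15.)

405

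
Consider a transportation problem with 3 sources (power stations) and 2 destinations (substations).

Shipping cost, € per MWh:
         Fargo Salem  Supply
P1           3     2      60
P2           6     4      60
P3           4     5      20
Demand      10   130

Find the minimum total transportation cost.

A cheapest plan:
  P1–Salem: 60 × €2 = €120
  P2–Salem: 60 × €4 = €240
  P3–Fargo: 10 × €4 = €40
  P3–Salem: 10 × €5 = €50
Total = 120 + 240 + 40 + 50 = €450.

450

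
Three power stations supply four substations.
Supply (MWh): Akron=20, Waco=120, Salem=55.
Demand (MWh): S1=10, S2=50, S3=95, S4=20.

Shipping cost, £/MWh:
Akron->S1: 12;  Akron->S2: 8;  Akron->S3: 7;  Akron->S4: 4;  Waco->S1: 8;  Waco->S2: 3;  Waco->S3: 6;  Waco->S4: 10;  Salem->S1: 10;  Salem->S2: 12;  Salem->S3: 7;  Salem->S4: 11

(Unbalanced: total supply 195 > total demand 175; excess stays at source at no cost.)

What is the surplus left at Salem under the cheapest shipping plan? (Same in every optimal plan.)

An optimal plan:
  Akron->S4: 20 × £4 = £80
  Waco->S1: 10 × £8 = £80
  Waco->S2: 50 × £3 = £150
  Waco->S3: 60 × £6 = £360
  Salem->S3: 35 × £7 = £245
Total cost = £915.
Salem ships 35 of its 55, leaving 20.

20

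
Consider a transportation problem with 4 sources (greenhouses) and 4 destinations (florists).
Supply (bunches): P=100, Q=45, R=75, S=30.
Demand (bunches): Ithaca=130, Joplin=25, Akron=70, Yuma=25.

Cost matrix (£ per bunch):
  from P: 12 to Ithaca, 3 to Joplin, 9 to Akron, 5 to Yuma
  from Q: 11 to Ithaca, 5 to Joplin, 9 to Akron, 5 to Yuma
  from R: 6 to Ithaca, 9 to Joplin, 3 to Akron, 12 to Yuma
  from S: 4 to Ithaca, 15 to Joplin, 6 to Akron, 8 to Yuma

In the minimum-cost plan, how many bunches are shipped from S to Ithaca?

The minimum-cost plan:
  P->Ithaca: 50 × £12 = £600
  P->Joplin: 25 × £3 = £75
  P->Yuma: 25 × £5 = £125
  Q->Ithaca: 45 × £11 = £495
  R->Ithaca: 5 × £6 = £30
  R->Akron: 70 × £3 = £210
  S->Ithaca: 30 × £4 = £120
Total cost = £1655.
So S→Ithaca carries 30 bunches.

30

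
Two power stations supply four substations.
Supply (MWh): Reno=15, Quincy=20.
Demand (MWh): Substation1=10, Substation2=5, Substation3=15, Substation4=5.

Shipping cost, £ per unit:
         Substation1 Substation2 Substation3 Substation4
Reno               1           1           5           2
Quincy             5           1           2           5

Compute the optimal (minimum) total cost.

55

One minimum-cost allocation:
  Reno to Substation1: 10 MWh
  Reno to Substation4: 5 MWh
  Quincy to Substation2: 5 MWh
  Quincy to Substation3: 15 MWh
Total cost = £55.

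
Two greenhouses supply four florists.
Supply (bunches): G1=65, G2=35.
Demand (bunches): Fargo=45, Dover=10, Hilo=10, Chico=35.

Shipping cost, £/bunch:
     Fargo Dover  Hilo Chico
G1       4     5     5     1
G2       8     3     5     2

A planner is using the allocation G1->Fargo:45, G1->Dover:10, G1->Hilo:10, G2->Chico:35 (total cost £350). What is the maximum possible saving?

Current plan cost = 45·4 + 10·5 + 10·5 + 35·2 = £350.
Optimal plan:
  G1->Fargo: 45 bunches
  G1->Chico: 20 bunches
  G2->Dover: 10 bunches
  G2->Hilo: 10 bunches
  G2->Chico: 15 bunches
Optimal cost = £310.
Saving = 350 − 310 = £40.

40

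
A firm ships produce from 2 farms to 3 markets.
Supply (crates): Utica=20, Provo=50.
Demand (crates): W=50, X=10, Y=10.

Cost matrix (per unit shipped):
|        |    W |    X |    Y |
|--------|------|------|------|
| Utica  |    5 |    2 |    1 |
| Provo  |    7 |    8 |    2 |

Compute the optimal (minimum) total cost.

One minimum-cost allocation:
  Utica–W: 10 × 5 = 50
  Utica–X: 10 × 2 = 20
  Provo–W: 40 × 7 = 280
  Provo–Y: 10 × 2 = 20
Total = 50 + 20 + 280 + 20 = 370.
(Supply check: Utica ships 20; Provo ships 50.)

370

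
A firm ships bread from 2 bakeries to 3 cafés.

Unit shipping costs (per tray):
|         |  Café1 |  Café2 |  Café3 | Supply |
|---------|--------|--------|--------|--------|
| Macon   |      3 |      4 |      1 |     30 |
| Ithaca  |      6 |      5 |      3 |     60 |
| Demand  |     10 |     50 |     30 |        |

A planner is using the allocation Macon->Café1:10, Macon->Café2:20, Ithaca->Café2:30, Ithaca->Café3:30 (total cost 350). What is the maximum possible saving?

Current plan cost = 10·3 + 20·4 + 30·5 + 30·3 = 350.
Optimal plan:
  Macon to Café1: 10 × 3 = 30
  Macon to Café3: 20 × 1 = 20
  Ithaca to Café2: 50 × 5 = 250
  Ithaca to Café3: 10 × 3 = 30
Optimal cost = 330.
Saving = 350 − 330 = 20.

20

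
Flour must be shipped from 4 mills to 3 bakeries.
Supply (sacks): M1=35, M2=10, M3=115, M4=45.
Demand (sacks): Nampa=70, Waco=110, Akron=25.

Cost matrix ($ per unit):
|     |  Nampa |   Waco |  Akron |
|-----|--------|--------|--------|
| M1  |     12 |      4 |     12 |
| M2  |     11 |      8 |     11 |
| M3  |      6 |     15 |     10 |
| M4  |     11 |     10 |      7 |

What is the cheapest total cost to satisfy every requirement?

One minimum-cost allocation:
  M1–Waco: 35 × $4 = $140
  M2–Waco: 10 × $8 = $80
  M3–Nampa: 70 × $6 = $420
  M3–Waco: 20 × $15 = $300
  M3–Akron: 25 × $10 = $250
  M4–Waco: 45 × $10 = $450
Total = 140 + 80 + 420 + 300 + 250 + 450 = $1640.

1640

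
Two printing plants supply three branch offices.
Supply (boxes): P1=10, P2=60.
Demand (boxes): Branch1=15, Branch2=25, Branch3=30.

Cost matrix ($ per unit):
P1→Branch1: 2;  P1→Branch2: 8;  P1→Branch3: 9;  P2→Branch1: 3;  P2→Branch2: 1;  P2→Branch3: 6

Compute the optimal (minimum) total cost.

240

A cheapest plan:
  P1 to Branch1: 10 boxes
  P2 to Branch1: 5 boxes
  P2 to Branch2: 25 boxes
  P2 to Branch3: 30 boxes
Total cost = $240.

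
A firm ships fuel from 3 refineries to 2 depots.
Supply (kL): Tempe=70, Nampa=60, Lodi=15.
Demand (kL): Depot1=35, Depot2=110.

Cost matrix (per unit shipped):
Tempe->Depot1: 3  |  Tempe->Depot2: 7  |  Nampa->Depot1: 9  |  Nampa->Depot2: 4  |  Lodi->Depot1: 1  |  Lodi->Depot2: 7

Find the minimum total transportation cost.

665

Optimal allocation:
  Tempe→Depot1: 20 × 3 = 60
  Tempe→Depot2: 50 × 7 = 350
  Nampa→Depot2: 60 × 4 = 240
  Lodi→Depot1: 15 × 1 = 15
Total = 60 + 350 + 240 + 15 = 665.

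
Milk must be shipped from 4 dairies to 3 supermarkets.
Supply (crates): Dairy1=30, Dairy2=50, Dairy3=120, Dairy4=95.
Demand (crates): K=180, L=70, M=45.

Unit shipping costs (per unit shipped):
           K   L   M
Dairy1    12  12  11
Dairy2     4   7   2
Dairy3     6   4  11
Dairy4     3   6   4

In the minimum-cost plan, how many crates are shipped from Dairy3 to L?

70

Solving gives:
  Dairy1→K: 30 × 12 = 360
  Dairy2→K: 5 × 4 = 20
  Dairy2→M: 45 × 2 = 90
  Dairy3→K: 50 × 6 = 300
  Dairy3→L: 70 × 4 = 280
  Dairy4→K: 95 × 3 = 285
Total cost = 1335.
So Dairy3→L carries 70 crates.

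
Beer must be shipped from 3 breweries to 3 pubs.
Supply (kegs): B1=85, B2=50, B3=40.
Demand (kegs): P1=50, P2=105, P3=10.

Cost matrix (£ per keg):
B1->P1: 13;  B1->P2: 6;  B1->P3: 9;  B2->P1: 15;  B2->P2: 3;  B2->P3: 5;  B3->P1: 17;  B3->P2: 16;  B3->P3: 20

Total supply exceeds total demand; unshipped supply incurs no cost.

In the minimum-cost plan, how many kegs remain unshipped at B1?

An optimal plan:
  B1→P1: 20 × £13 = £260
  B1→P2: 65 × £6 = £390
  B2→P2: 40 × £3 = £120
  B2→P3: 10 × £5 = £50
  B3→P1: 30 × £17 = £510
Total cost = £1330.
B1 ships 85 of its 85, leaving 0.

0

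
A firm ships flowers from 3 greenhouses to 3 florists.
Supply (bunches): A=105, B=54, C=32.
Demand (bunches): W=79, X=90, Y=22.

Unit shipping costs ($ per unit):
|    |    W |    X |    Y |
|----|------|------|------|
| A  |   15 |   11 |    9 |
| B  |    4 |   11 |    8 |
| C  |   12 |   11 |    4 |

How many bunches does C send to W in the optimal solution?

10

The minimum-cost plan:
  A–W: 15 × $15 = $225
  A–X: 90 × $11 = $990
  B–W: 54 × $4 = $216
  C–W: 10 × $12 = $120
  C–Y: 22 × $4 = $88
Total cost = $1639.
So C→W carries 10 bunches.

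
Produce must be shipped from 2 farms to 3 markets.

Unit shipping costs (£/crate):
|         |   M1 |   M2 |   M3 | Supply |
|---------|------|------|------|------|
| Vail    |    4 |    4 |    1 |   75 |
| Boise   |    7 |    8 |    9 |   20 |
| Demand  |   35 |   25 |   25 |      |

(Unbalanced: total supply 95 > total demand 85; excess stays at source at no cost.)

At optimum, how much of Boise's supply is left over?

10

Minimum-cost shipments:
  Vail→M1: 25 crates
  Vail→M2: 25 crates
  Vail→M3: 25 crates
  Boise→M1: 10 crates
Total cost = £295.
Boise ships 10 of its 20, leaving 10.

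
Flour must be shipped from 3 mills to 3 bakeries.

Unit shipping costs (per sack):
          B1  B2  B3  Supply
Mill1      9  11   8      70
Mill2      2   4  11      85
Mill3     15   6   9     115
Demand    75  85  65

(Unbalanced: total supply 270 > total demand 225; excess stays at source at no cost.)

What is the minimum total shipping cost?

Optimal allocation:
  Mill1 to B3: 65 sacks
  Mill2 to B1: 75 sacks
  Mill2 to B2: 10 sacks
  Mill3 to B2: 75 sacks
Total cost = 1160.
(Supply check: Mill1 ships 65; Mill2 ships 85; Mill3 ships 75.)

1160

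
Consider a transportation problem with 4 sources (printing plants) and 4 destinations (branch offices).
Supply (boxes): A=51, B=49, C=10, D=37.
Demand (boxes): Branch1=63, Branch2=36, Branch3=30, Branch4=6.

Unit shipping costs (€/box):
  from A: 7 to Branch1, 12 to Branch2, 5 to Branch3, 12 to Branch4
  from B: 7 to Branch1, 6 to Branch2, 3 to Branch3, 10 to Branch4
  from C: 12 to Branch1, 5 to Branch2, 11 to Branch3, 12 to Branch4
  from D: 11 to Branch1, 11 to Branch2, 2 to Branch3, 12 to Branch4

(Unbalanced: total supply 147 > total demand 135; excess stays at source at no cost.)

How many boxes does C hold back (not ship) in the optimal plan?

An optimal plan:
  A to Branch1: 51 × €7 = €357
  B to Branch1: 12 × €7 = €84
  B to Branch2: 26 × €6 = €156
  B to Branch4: 6 × €10 = €60
  C to Branch2: 10 × €5 = €50
  D to Branch3: 30 × €2 = €60
Total cost = €767.
C ships 10 of its 10, leaving 0.

0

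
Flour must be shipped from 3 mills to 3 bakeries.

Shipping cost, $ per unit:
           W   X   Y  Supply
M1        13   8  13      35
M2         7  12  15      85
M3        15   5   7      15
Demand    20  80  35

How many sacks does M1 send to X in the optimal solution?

The minimum-cost plan:
  M1->X: 35 × $8 = $280
  M2->W: 20 × $7 = $140
  M2->X: 45 × $12 = $540
  M2->Y: 20 × $15 = $300
  M3->Y: 15 × $7 = $105
Total cost = $1365.
So M1→X carries 35 sacks.

35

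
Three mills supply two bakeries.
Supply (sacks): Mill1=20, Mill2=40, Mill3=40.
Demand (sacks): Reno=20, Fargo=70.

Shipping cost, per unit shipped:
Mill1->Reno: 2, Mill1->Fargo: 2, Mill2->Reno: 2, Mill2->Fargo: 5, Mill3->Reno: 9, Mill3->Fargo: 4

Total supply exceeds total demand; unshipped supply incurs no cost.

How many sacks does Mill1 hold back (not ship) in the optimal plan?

0

Minimum-cost shipments:
  Mill1->Fargo: 20 sacks
  Mill2->Reno: 20 sacks
  Mill2->Fargo: 10 sacks
  Mill3->Fargo: 40 sacks
Total cost = 290.
Mill1 ships 20 of its 20, leaving 0.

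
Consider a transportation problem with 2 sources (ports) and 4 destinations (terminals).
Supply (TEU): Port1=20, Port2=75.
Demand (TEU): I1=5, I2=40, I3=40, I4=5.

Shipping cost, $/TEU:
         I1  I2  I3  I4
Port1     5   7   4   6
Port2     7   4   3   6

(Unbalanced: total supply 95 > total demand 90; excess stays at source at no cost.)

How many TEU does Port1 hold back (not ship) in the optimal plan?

5

An optimal plan:
  Port1 to I1: 5 × $5 = $25
  Port1 to I3: 5 × $4 = $20
  Port1 to I4: 5 × $6 = $30
  Port2 to I2: 40 × $4 = $160
  Port2 to I3: 35 × $3 = $105
Total cost = $340.
Port1 ships 15 of its 20, leaving 5.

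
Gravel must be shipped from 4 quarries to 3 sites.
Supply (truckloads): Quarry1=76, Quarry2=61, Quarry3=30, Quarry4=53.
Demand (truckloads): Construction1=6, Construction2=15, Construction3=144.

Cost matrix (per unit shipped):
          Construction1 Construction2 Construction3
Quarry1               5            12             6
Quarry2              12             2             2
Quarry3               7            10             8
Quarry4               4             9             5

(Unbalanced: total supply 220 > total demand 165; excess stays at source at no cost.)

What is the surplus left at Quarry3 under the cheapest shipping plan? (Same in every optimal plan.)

An optimal plan:
  Quarry1–Construction1: 6 × 5 = 30
  Quarry1–Construction3: 45 × 6 = 270
  Quarry2–Construction2: 15 × 2 = 30
  Quarry2–Construction3: 46 × 2 = 92
  Quarry4–Construction3: 53 × 5 = 265
Total cost = 687.
Quarry3 ships 0 of its 30, leaving 30.

30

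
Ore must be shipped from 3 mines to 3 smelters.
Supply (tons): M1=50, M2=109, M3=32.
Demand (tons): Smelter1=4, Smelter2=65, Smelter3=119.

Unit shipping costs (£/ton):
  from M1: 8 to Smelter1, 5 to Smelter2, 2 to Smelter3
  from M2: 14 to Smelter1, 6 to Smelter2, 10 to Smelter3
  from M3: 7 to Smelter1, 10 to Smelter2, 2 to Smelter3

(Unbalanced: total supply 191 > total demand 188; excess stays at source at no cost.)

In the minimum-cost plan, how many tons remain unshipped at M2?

3

Minimum-cost shipments:
  M1->Smelter3: 50 × £2 = £100
  M2->Smelter1: 4 × £14 = £56
  M2->Smelter2: 65 × £6 = £390
  M2->Smelter3: 37 × £10 = £370
  M3->Smelter3: 32 × £2 = £64
Total cost = £980.
M2 ships 106 of its 109, leaving 3.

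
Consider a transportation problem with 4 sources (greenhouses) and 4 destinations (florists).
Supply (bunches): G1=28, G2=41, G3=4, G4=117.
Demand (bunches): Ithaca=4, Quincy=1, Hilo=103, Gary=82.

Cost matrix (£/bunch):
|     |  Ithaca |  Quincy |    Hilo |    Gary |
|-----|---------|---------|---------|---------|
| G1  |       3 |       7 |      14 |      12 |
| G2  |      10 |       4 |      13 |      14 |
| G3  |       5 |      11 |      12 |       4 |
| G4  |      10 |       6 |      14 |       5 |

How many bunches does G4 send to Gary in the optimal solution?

82

Solving gives:
  G1 to Ithaca: 4 × £3 = £12
  G1 to Hilo: 24 × £14 = £336
  G2 to Quincy: 1 × £4 = £4
  G2 to Hilo: 40 × £13 = £520
  G3 to Hilo: 4 × £12 = £48
  G4 to Hilo: 35 × £14 = £490
  G4 to Gary: 82 × £5 = £410
Total cost = £1820.
So G4→Gary carries 82 bunches.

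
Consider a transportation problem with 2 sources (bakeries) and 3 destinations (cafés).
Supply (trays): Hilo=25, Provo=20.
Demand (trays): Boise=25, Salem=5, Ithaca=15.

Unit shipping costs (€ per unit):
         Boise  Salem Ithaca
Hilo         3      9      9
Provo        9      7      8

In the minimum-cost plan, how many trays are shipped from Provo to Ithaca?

15

Optimal shipments:
  Hilo to Boise: 25 × €3 = €75
  Provo to Salem: 5 × €7 = €35
  Provo to Ithaca: 15 × €8 = €120
Total cost = €230.
So Provo→Ithaca carries 15 trays.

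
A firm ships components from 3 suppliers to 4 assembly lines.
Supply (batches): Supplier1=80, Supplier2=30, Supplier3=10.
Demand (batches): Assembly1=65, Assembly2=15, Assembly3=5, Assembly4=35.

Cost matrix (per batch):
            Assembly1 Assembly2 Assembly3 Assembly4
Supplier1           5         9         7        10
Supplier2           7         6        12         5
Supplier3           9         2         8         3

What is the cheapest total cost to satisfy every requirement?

An optimal shipping plan:
  Supplier1–Assembly1: 65 × 5 = 325
  Supplier1–Assembly2: 10 × 9 = 90
  Supplier1–Assembly3: 5 × 7 = 35
  Supplier2–Assembly4: 30 × 5 = 150
  Supplier3–Assembly2: 5 × 2 = 10
  Supplier3–Assembly4: 5 × 3 = 15
Total = 325 + 90 + 35 + 150 + 10 + 15 = 625.

625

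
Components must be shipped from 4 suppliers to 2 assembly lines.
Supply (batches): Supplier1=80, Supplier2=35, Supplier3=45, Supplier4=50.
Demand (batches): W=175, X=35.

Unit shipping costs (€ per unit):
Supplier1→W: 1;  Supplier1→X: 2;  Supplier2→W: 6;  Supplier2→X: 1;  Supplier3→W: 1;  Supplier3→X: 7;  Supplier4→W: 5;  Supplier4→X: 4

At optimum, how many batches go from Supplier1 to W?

Solving gives:
  Supplier1→W: 80 × €1 = €80
  Supplier2→X: 35 × €1 = €35
  Supplier3→W: 45 × €1 = €45
  Supplier4→W: 50 × €5 = €250
Total cost = €410.
So Supplier1→W carries 80 batches.

80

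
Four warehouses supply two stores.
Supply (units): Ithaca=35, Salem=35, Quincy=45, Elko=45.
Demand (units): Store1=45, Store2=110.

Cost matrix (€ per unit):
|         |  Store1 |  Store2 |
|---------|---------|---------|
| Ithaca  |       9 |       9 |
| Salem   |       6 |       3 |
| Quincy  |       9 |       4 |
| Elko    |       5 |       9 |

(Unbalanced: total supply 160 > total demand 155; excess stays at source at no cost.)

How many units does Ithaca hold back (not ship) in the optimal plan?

An optimal plan:
  Ithaca to Store2: 30 × €9 = €270
  Salem to Store2: 35 × €3 = €105
  Quincy to Store2: 45 × €4 = €180
  Elko to Store1: 45 × €5 = €225
Total cost = €780.
Ithaca ships 30 of its 35, leaving 5.

5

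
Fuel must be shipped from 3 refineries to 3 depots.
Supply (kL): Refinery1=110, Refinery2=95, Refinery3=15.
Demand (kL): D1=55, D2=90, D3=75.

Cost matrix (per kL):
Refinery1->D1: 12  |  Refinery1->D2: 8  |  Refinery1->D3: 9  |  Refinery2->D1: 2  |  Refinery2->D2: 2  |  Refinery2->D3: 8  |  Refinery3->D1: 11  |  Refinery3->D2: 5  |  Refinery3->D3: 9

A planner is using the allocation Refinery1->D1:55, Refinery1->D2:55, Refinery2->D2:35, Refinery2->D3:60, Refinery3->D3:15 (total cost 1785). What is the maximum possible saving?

Current plan cost = 55·12 + 55·8 + 35·2 + 60·8 + 15·9 = 1785.
Optimal plan:
  Refinery1 to D2: 35 × 8 = 280
  Refinery1 to D3: 75 × 9 = 675
  Refinery2 to D1: 55 × 2 = 110
  Refinery2 to D2: 40 × 2 = 80
  Refinery3 to D2: 15 × 5 = 75
Optimal cost = 1220.
Saving = 1785 − 1220 = 565.

565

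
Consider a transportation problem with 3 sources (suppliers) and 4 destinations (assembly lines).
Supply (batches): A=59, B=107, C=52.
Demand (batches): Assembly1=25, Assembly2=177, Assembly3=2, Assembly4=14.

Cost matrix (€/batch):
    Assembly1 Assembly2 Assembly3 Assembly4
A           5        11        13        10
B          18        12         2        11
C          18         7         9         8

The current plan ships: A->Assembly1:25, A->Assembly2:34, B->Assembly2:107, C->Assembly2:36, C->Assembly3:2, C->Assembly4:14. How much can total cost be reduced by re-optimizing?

Current plan cost = 25·5 + 34·11 + 107·12 + 36·7 + 2·9 + 14·8 = €2165.
Optimal plan:
  A->Assembly1: 25 × €5 = €125
  A->Assembly2: 34 × €11 = €374
  B->Assembly2: 91 × €12 = €1092
  B->Assembly3: 2 × €2 = €4
  B->Assembly4: 14 × €11 = €154
  C->Assembly2: 52 × €7 = €364
Optimal cost = €2113.
Saving = 2165 − 2113 = €52.

52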